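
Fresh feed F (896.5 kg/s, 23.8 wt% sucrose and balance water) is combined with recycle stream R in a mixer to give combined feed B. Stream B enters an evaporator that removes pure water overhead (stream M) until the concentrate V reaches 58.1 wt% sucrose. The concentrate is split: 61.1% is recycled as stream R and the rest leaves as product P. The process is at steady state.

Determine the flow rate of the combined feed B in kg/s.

1473 kg/s

Overall sucrose balance (none leaves overhead): sucrose in fresh feed = sucrose in product, i.e. 896.5×0.238 = (1−0.611)·V·0.581.
V = 213.37/(0.581×0.389) = 944.06 kg/s.
Recycle R = 0.611×944.06 = 576.82 kg/s.
Combined feed B = 896.5 + 576.82 = 1473.3 kg/s.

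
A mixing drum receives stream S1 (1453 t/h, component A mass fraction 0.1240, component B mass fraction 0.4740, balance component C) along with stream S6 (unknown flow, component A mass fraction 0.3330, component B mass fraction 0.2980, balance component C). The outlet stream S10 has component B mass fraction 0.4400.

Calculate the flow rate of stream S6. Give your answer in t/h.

Let S6 be the unknown flow. Total out = 1453 + S6.
component B balance: 688.72 + 0.298·S6 = 0.440·(1453 + S6)
(0.298 − 0.440)·S6 = 0.440×1453 − 688.72 = -49.402
S6 = -49.402 / -0.142 = 347.9 t/h

347.9 t/h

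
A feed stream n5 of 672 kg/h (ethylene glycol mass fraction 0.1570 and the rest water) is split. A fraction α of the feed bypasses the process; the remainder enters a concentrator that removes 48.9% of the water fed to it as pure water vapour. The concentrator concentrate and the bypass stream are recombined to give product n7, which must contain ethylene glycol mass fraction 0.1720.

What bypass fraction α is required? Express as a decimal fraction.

All 672×0.157 = 105.5 kg/h of ethylene glycol reaches n7, so n7 = 105.5/0.172 = 613.4 kg/h and vapour = 58.605 kg/h.
The evaporator receives (1−α)·672 of feed at 0.843 water and removes 0.489 of that water:
0.489×0.843×(1−α)×672 = 58.605
(1−α) = 58.605/277.02 = 0.2116;  α = 0.7884.

0.788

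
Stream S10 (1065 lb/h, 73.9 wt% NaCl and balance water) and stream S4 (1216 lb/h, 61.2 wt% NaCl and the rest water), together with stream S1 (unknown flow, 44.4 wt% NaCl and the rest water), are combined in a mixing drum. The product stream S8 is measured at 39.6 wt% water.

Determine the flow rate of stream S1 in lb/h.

Let S1 be the unknown flow. Total out = 2281 + S1.
water balance: 749.77 + 0.556·S1 = 0.396·(2281 + S1)
(0.556 − 0.396)·S1 = 0.396×2281 − 749.77 = 153.5
S1 = 153.5 / 0.160 = 959.39 lb/h

959.4 lb/h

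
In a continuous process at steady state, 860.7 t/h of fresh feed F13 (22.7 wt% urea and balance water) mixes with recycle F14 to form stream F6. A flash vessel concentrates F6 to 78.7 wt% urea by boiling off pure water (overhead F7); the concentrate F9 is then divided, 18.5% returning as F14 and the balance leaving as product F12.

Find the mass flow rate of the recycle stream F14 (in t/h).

56.35 t/h

Overall urea balance (none leaves overhead): urea in fresh feed = urea in product, i.e. 860.7×0.227 = (1−0.185)·F9·0.787.
F9 = 195.38/(0.787×0.815) = 304.61 t/h.
Recycle F14 = 0.185×304.61 = 56.353 t/h.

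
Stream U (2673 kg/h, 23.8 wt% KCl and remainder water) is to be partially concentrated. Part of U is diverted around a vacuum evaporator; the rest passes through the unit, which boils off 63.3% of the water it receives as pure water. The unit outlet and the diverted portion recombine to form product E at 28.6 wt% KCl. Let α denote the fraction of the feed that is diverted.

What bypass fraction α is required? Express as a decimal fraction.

0.652

All 2673×0.238 = 636.17 kg/h of KCl reaches E, so E = 636.17/0.286 = 2224.4 kg/h and vapour = 448.62 kg/h.
The evaporator receives (1−α)·2673 of feed at 0.762 water and removes 0.633 of that water:
0.633×0.762×(1−α)×2673 = 448.62
(1−α) = 448.62/1289.3 = 0.3479;  α = 0.6521.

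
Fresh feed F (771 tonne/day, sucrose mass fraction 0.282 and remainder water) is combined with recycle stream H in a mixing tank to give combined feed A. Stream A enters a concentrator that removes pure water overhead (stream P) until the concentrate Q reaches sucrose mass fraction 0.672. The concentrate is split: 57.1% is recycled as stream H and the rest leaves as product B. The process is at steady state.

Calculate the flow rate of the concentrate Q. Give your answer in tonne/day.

Overall sucrose balance (none leaves overhead): sucrose in fresh feed = sucrose in product, i.e. 771×0.282 = (1−0.571)·Q·0.672.
Q = 217.42/(0.672×0.429) = 754.18 tonne/day.

754.2 tonne/day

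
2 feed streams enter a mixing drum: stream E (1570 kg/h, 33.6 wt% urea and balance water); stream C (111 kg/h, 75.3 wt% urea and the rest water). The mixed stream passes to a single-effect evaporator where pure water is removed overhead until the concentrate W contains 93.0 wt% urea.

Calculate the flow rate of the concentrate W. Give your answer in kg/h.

urea entering = 1570×0.336 + 111×0.753 = 611.1 kg/h.
All urea reports to W, so W = 611.1/0.930 = 657.1 kg/h.

657.1 kg/h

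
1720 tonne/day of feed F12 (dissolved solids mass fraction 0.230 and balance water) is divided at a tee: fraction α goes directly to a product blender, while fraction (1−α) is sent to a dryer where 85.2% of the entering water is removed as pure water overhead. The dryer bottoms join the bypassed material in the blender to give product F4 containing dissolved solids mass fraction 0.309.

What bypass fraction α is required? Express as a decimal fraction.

0.610

All 1720×0.230 = 395.6 tonne/day of dissolved solids reaches F4, so F4 = 395.6/0.309 = 1280.3 tonne/day and vapour = 439.74 tonne/day.
The evaporator receives (1−α)·1720 of feed at 0.770 water and removes 0.852 of that water:
0.852×0.770×(1−α)×1720 = 439.74
(1−α) = 439.74/1128.4 = 0.3897;  α = 0.6103.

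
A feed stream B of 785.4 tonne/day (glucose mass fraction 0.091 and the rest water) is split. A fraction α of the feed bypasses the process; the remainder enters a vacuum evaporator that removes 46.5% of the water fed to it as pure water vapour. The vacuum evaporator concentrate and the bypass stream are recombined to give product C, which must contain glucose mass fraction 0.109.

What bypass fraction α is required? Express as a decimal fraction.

0.609

All 785.4×0.091 = 71.471 tonne/day of glucose reaches C, so C = 71.471/0.109 = 655.7 tonne/day and vapour = 129.7 tonne/day.
The evaporator receives (1−α)·785.4 of feed at 0.909 water and removes 0.465 of that water:
0.465×0.909×(1−α)×785.4 = 129.7
(1−α) = 129.7/331.98 = 0.3907;  α = 0.6093.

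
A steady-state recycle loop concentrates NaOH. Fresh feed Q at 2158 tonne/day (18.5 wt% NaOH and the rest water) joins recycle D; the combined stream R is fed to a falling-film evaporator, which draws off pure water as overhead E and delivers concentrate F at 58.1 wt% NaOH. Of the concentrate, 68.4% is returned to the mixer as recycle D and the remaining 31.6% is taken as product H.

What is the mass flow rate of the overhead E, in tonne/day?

1471 tonne/day

Overall NaOH balance (none leaves overhead): NaOH in fresh feed = NaOH in product, i.e. 2158×0.185 = (1−0.684)·F·0.581.
F = 399.23/(0.581×0.316) = 2174.5 tonne/day.
Recycle D = 0.684×2174.5 = 1487.4 tonne/day.
Combined feed R = 2158 + 1487.4 = 3645.4 tonne/day.
Overhead E = R − F = 3645.4 − 2174.5 = 1470.9 tonne/day.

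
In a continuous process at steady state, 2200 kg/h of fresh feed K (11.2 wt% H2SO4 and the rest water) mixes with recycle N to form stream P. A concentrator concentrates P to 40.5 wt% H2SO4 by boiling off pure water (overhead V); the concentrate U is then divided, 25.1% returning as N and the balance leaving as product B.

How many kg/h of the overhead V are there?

Overall H2SO4 balance (none leaves overhead): H2SO4 in fresh feed = H2SO4 in product, i.e. 2200×0.112 = (1−0.251)·U·0.405.
U = 246.4/(0.405×0.749) = 812.28 kg/h.
Recycle N = 0.251×812.28 = 203.88 kg/h.
Combined feed P = 2200 + 203.88 = 2403.9 kg/h.
Overhead V = P − U = 2403.9 − 812.28 = 1591.6 kg/h.

1592 kg/h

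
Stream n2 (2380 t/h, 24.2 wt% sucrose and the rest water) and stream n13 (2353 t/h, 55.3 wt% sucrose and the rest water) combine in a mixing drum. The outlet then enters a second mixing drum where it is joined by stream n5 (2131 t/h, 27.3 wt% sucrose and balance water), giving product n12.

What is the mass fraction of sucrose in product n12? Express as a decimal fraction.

Overall, product flow = 6864 t/h.
sucrose in = 2380×0.242 + 2353×0.553 + 2131×0.273 = 2458.9 t/h.
sucrose fraction in n12 = 0.358.

0.358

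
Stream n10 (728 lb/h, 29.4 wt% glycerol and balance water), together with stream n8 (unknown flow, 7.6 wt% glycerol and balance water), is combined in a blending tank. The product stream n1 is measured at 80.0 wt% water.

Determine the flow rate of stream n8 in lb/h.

551.9 lb/h

Let n8 be the unknown flow. Total out = 728 + n8.
water balance: 513.97 + 0.924·n8 = 0.800·(728 + n8)
(0.924 − 0.800)·n8 = 0.800×728 − 513.97 = 68.432
n8 = 68.432 / 0.124 = 551.87 lb/h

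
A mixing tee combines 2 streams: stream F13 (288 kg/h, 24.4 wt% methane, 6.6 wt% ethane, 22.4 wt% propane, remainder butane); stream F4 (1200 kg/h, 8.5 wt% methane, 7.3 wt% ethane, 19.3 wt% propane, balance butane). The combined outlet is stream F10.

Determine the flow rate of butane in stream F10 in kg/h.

butane out = butane in = 288×0.466 + 1200×0.649 = 913.01 kg/h.

913 kg/h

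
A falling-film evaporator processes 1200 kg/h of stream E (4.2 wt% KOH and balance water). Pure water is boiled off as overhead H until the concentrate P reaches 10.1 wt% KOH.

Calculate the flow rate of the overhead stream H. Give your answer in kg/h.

701 kg/h

KOH is conserved: 1200×0.042 = 50.4 kg/h all reports to the concentrate.
Concentrate = 50.4/(target fraction) = 499.01 kg/h.
Overhead = 1200 − 499.01 = 700.99 kg/h.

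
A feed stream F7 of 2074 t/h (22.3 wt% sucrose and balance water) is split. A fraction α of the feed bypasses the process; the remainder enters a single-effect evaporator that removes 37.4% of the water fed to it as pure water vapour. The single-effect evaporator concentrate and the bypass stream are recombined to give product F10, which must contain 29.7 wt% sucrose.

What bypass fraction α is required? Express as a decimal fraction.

All 2074×0.223 = 462.5 t/h of sucrose reaches F10, so F10 = 462.5/0.297 = 1557.2 t/h and vapour = 516.75 t/h.
The evaporator receives (1−α)·2074 of feed at 0.777 water and removes 0.374 of that water:
0.374×0.777×(1−α)×2074 = 516.75
(1−α) = 516.75/602.7 = 0.8574;  α = 0.1426.

0.143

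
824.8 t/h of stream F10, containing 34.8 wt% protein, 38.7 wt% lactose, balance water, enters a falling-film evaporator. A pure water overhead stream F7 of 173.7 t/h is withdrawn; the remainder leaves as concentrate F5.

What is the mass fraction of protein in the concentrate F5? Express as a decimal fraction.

protein is not removed: 824.8×0.348 = 287.03 t/h of protein enters F5.
Concentrate = 824.8 − 173.7 = 651.1 t/h.
Mass fraction = 287.03/651.1 = 0.441.

0.441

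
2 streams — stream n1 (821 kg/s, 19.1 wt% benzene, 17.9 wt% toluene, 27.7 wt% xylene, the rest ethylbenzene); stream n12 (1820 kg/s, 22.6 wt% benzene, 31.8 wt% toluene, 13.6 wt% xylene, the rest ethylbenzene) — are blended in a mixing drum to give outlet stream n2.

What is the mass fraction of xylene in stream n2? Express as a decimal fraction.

0.1798

Total flow out = 821 + 1820 = 2641 kg/s.
xylene in = 821×0.277 + 1820×0.136 = 474.94 kg/s.
xylene mass fraction in n2 = 474.94/2641 = 0.1798.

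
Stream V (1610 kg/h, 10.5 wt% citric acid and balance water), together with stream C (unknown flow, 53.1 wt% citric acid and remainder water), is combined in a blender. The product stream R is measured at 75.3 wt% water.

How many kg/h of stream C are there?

Let C be the unknown flow. Total out = 1610 + C.
water balance: 1441 + 0.469·C = 0.753·(1610 + C)
(0.469 − 0.753)·C = 0.753×1610 − 1441 = -228.62
C = -228.62 / -0.284 = 805 kg/h

805 kg/h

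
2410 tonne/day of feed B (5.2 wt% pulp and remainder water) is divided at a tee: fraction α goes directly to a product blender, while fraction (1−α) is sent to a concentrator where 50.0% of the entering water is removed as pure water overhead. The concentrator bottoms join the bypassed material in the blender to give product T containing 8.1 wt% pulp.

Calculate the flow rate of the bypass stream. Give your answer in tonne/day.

All 2410×0.052 = 125.32 tonne/day of pulp reaches T, so T = 125.32/0.081 = 1547.2 tonne/day and vapour = 862.84 tonne/day.
The evaporator receives (1−α)·2410 of feed at 0.948 water and removes 0.500 of that water:
0.500×0.948×(1−α)×2410 = 862.84
(1−α) = 862.84/1142.3 = 0.7553;  α = 0.2447.
Bypass flow = 0.2447×2410 = 589.66 tonne/day.

589.7 tonne/day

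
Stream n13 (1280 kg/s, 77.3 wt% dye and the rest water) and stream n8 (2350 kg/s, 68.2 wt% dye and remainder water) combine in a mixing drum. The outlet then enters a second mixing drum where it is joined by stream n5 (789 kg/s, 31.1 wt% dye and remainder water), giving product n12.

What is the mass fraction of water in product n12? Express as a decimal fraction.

0.358

Overall, product flow = 4419 kg/s.
water in = 1280×0.227 + 2350×0.318 + 789×0.689 = 1581.5 kg/s.
water fraction in n12 = 0.358.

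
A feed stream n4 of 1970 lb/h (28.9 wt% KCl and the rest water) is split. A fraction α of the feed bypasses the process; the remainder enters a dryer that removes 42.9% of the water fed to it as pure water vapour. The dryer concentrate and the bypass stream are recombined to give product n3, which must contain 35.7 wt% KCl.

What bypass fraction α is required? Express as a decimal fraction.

All 1970×0.289 = 569.33 lb/h of KCl reaches n3, so n3 = 569.33/0.357 = 1594.8 lb/h and vapour = 375.24 lb/h.
The evaporator receives (1−α)·1970 of feed at 0.711 water and removes 0.429 of that water:
0.429×0.711×(1−α)×1970 = 375.24
(1−α) = 375.24/600.89 = 0.6245;  α = 0.3755.

0.376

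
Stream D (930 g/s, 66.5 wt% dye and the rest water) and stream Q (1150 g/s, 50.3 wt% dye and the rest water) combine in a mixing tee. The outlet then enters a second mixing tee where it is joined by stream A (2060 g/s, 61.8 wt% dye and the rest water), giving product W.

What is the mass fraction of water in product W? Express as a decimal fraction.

Overall, product flow = 4140 g/s.
water in = 930×0.335 + 1150×0.497 + 2060×0.382 = 1670 g/s.
water fraction in W = 0.4034.

0.4034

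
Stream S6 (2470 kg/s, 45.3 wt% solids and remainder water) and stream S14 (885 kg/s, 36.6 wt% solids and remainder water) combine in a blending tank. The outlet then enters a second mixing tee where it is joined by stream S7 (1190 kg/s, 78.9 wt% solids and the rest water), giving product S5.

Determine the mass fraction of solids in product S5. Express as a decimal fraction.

0.524

Overall, product flow = 4545 kg/s.
solids in = 2470×0.453 + 885×0.366 + 1190×0.789 = 2381.7 kg/s.
solids fraction in S5 = 0.524.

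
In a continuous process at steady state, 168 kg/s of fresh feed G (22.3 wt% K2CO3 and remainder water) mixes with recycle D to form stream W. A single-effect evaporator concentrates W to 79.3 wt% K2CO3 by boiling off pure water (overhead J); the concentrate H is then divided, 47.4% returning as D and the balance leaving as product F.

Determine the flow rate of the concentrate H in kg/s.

89.82 kg/s

Overall K2CO3 balance (none leaves overhead): K2CO3 in fresh feed = K2CO3 in product, i.e. 168×0.223 = (1−0.474)·H·0.793.
H = 37.464/(0.793×0.526) = 89.816 kg/s.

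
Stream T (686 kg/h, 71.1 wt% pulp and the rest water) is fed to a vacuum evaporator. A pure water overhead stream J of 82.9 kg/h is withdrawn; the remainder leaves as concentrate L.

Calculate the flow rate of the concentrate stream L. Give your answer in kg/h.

Concentrate = 686 − 82.9 = 603.1 kg/h.

603.1 kg/h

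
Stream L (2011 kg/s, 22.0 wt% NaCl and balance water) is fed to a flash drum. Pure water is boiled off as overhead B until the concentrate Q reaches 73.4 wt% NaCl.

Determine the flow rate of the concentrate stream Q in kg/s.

NaCl is conserved: 2011×0.220 = 442.42 kg/s all reports to the concentrate.
Concentrate = 442.42/(target fraction) = 602.75 kg/s.

602.8 kg/s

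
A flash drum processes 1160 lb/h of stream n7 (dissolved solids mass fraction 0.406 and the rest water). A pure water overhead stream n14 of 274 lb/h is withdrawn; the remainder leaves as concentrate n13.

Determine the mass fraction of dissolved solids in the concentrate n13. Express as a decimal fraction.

dissolved solids is not removed: 1160×0.406 = 470.96 lb/h of dissolved solids enters n13.
Concentrate = 1160 − 274 = 886 lb/h.
Mass fraction = 470.96/886 = 0.532.

0.532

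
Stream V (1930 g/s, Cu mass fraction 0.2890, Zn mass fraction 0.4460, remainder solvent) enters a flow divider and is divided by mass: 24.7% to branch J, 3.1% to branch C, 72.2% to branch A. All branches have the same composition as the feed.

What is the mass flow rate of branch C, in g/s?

59.83 g/s

Branch C flow = 0.031×1930 = 59.83 g/s.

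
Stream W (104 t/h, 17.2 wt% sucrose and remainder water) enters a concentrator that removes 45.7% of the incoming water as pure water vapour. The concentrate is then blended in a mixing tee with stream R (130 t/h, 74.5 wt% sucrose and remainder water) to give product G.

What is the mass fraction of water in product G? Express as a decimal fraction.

Vapour removed = 0.457×0.828×104 = 39.353 t/h; concentrate = 64.647 t/h.
water reaching the mixer = 46.759 (from concentrate) + 130×0.255 = 79.909 t/h.
Product flow = 64.647 + 130 = 194.65 t/h; water fraction = 0.411.

0.411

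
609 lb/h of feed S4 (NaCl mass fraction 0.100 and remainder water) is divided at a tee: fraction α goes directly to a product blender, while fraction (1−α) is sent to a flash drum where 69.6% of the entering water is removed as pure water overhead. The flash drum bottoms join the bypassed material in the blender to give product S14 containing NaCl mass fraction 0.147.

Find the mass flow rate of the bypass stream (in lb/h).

298.2 lb/h

All 609×0.100 = 60.9 lb/h of NaCl reaches S14, so S14 = 60.9/0.147 = 414.29 lb/h and vapour = 194.71 lb/h.
The evaporator receives (1−α)·609 of feed at 0.900 water and removes 0.696 of that water:
0.696×0.900×(1−α)×609 = 194.71
(1−α) = 194.71/381.48 = 0.5104;  α = 0.4896.
Bypass flow = 0.4896×609 = 298.15 lb/h.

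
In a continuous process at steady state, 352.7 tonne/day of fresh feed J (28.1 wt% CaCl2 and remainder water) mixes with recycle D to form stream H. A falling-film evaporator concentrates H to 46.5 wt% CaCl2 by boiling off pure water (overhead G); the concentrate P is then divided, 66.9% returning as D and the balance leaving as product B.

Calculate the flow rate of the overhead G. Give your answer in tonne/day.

139.6 tonne/day

Overall CaCl2 balance (none leaves overhead): CaCl2 in fresh feed = CaCl2 in product, i.e. 352.7×0.281 = (1−0.669)·P·0.465.
P = 99.109/(0.465×0.331) = 643.92 tonne/day.
Recycle D = 0.669×643.92 = 430.78 tonne/day.
Combined feed H = 352.7 + 430.78 = 783.48 tonne/day.
Overhead G = H − P = 783.48 − 643.92 = 139.56 tonne/day.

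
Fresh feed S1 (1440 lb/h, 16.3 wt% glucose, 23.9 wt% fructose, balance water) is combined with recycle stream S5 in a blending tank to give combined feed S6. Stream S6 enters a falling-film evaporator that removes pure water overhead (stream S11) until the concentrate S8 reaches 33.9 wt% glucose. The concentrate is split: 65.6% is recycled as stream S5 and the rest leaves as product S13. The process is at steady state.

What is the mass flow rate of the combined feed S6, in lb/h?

Overall glucose balance (none leaves overhead): glucose in fresh feed = glucose in product, i.e. 1440×0.163 = (1−0.656)·S8·0.339.
S8 = 234.72/(0.339×0.344) = 2012.8 lb/h.
Recycle S5 = 0.656×2012.8 = 1320.4 lb/h.
Combined feed S6 = 1440 + 1320.4 = 2760.4 lb/h.

2760 lb/h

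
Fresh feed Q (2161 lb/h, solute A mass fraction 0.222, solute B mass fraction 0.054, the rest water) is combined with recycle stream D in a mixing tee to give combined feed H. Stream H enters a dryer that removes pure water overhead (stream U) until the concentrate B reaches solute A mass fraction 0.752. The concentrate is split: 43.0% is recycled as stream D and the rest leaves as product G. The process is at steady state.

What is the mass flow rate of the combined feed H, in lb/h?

2642 lb/h

Overall solute A balance (none leaves overhead): solute A in fresh feed = solute A in product, i.e. 2161×0.222 = (1−0.430)·B·0.752.
B = 479.74/(0.752×0.570) = 1119.2 lb/h.
Recycle D = 0.430×1119.2 = 481.26 lb/h.
Combined feed H = 2161 + 481.26 = 2642.3 lb/h.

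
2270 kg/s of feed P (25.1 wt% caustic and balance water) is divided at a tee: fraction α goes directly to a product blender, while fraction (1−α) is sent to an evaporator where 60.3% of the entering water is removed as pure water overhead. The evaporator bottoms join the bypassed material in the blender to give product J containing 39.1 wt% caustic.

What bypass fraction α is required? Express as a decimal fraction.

0.207

All 2270×0.251 = 569.77 kg/s of caustic reaches J, so J = 569.77/0.391 = 1457.2 kg/s and vapour = 812.79 kg/s.
The evaporator receives (1−α)·2270 of feed at 0.749 water and removes 0.603 of that water:
0.603×0.749×(1−α)×2270 = 812.79
(1−α) = 812.79/1025.2 = 0.7928;  α = 0.2072.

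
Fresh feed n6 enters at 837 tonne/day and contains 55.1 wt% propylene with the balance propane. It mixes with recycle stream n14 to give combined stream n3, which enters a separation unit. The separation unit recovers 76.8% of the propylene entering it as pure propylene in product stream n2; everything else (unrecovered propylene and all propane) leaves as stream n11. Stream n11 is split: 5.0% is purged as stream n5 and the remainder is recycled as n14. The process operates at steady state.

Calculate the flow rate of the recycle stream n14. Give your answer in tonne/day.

7271 tonne/day

propane enters only via n6 and leaves only via the purge: 837×0.449 = 0.050×(propane in n11), and the separation unit passes all propane, so propane in n3 = propane in n11 = 7516.3 tonne/day.
propylene in n3: m_A = 837×0.551 + (1−0.050)·(1−0.768)·m_A, so m_A = 461.19/0.7796 = 591.57 tonne/day.
n11 = (1−0.768)×591.57 + 7516.3 = 7653.5 tonne/day.
Recycle n14 = (1−0.050)×7653.5 = 7270.8 tonne/day.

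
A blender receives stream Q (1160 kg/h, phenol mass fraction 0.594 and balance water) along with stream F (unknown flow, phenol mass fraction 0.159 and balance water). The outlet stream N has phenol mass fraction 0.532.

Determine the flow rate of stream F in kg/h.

192.8 kg/h

Let F be the unknown flow. Total out = 1160 + F.
phenol balance: 689.04 + 0.159·F = 0.532·(1160 + F)
(0.159 − 0.532)·F = 0.532×1160 − 689.04 = -71.92
F = -71.92 / -0.373 = 192.82 kg/h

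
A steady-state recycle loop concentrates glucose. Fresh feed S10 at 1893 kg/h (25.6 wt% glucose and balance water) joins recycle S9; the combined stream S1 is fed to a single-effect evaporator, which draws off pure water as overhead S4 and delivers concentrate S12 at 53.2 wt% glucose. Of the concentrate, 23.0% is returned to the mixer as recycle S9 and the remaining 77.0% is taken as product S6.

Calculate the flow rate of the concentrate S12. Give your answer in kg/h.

1183 kg/h

Overall glucose balance (none leaves overhead): glucose in fresh feed = glucose in product, i.e. 1893×0.256 = (1−0.230)·S12·0.532.
S12 = 484.61/(0.532×0.770) = 1183 kg/h.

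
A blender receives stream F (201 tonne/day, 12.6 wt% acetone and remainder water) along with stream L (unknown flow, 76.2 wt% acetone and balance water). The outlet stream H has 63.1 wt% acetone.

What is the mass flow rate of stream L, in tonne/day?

774.8 tonne/day

Let L be the unknown flow. Total out = 201 + L.
acetone balance: 25.326 + 0.762·L = 0.631·(201 + L)
(0.762 − 0.631)·L = 0.631×201 − 25.326 = 101.5
L = 101.5 / 0.131 = 774.85 tonne/day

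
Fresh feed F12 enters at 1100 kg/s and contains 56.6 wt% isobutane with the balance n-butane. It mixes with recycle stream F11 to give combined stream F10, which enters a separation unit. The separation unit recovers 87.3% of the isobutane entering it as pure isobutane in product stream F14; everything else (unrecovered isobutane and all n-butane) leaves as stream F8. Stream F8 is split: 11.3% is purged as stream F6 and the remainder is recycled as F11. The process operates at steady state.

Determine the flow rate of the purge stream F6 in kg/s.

487.5 kg/s

n-butane enters only via F12 and leaves only via the purge: 1100×0.434 = 0.113×(n-butane in F8), and the separation unit passes all n-butane, so n-butane in F10 = n-butane in F8 = 4224.8 kg/s.
isobutane in F10: m_A = 1100×0.566 + (1−0.113)·(1−0.873)·m_A, so m_A = 622.6/0.8874 = 701.64 kg/s.
F8 = (1−0.873)×701.64 + 4224.8 = 4313.9 kg/s.
Purge F6 = 0.113×4313.9 = 487.47 kg/s.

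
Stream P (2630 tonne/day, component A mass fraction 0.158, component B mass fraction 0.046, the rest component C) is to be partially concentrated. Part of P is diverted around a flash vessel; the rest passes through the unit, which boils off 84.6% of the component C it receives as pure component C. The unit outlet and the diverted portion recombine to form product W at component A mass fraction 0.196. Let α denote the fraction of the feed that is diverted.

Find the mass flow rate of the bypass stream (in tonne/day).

All 2630×0.158 = 415.54 tonne/day of component A reaches W, so W = 415.54/0.196 = 2120.1 tonne/day and vapour = 509.9 tonne/day.
The evaporator receives (1−α)·2630 of feed at 0.796 component C and removes 0.846 of that component C:
0.846×0.796×(1−α)×2630 = 509.9
(1−α) = 509.9/1771.1 = 0.2879;  α = 0.7121.
Bypass flow = 0.7121×2630 = 1872.8 tonne/day.

1873 tonne/day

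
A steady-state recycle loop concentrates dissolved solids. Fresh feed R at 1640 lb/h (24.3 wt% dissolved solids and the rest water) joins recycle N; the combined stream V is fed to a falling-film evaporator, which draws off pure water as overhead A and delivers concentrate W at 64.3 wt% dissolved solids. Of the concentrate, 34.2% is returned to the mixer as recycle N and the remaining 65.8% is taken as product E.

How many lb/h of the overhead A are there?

Overall dissolved solids balance (none leaves overhead): dissolved solids in fresh feed = dissolved solids in product, i.e. 1640×0.243 = (1−0.342)·W·0.643.
W = 398.52/(0.643×0.658) = 941.92 lb/h.
Recycle N = 0.342×941.92 = 322.14 lb/h.
Combined feed V = 1640 + 322.14 = 1962.1 lb/h.
Overhead A = V − W = 1962.1 − 941.92 = 1020.2 lb/h.

1020 lb/h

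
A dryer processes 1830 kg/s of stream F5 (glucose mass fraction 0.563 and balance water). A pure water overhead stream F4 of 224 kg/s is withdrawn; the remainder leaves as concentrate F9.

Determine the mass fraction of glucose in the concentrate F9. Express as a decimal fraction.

0.642

glucose is not removed: 1830×0.563 = 1030.3 kg/s of glucose enters F9.
Concentrate = 1830 − 224 = 1606 kg/s.
Mass fraction = 1030.3/1606 = 0.642.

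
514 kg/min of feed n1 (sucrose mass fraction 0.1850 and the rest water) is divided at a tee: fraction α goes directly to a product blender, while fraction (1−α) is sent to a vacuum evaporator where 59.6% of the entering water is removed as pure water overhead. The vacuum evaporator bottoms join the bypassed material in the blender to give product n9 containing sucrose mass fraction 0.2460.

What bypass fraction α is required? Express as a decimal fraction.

All 514×0.185 = 95.09 kg/min of sucrose reaches n9, so n9 = 95.09/0.246 = 386.54 kg/min and vapour = 127.46 kg/min.
The evaporator receives (1−α)·514 of feed at 0.815 water and removes 0.596 of that water:
0.596×0.815×(1−α)×514 = 127.46
(1−α) = 127.46/249.67 = 0.5105;  α = 0.4895.

0.490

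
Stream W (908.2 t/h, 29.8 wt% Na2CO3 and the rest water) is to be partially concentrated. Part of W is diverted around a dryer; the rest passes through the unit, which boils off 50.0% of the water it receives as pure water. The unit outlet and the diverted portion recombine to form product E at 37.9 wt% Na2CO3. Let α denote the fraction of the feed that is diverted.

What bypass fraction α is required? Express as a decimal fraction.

0.391

All 908.2×0.298 = 270.64 t/h of Na2CO3 reaches E, so E = 270.64/0.379 = 714.1 t/h and vapour = 194.1 t/h.
The evaporator receives (1−α)·908.2 of feed at 0.702 water and removes 0.500 of that water:
0.500×0.702×(1−α)×908.2 = 194.1
(1−α) = 194.1/318.78 = 0.6089;  α = 0.3911.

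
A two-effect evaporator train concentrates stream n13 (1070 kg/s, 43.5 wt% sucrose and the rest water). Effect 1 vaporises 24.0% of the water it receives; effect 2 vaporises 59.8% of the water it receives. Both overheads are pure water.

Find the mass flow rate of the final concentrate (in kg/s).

650.2 kg/s

water in feed = 1070×0.565 = 604.55 kg/s.
After stage 1: water left = (1−0.240)×604.55 = 459.46; stream total = 924.91 kg/s.
After stage 2: water left = (1−0.598)×459.46 = 184.7; final concentrate = 650.15 kg/s.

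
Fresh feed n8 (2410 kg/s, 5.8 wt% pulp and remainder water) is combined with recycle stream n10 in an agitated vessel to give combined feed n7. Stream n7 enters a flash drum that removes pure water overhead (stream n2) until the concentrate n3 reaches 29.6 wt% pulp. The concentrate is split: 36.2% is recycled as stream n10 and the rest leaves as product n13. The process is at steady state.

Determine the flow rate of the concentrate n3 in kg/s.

Overall pulp balance (none leaves overhead): pulp in fresh feed = pulp in product, i.e. 2410×0.058 = (1−0.362)·n3·0.296.
n3 = 139.78/(0.296×0.638) = 740.17 kg/s.

740.2 kg/s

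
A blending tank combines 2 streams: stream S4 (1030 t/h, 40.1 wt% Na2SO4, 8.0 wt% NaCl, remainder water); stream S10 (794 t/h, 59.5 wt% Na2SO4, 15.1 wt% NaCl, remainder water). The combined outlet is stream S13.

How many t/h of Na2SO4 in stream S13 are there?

885.5 t/h

Na2SO4 out = Na2SO4 in = 1030×0.401 + 794×0.595 = 885.46 t/h.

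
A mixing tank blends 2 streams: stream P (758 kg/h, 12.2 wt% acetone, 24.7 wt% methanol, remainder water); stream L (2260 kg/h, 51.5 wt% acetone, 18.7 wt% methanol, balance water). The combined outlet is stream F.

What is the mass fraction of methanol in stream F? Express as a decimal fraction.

Total flow out = 758 + 2260 = 3018 kg/h.
methanol in = 758×0.247 + 2260×0.187 = 609.85 kg/h.
methanol mass fraction in F = 609.85/3018 = 0.202.

0.202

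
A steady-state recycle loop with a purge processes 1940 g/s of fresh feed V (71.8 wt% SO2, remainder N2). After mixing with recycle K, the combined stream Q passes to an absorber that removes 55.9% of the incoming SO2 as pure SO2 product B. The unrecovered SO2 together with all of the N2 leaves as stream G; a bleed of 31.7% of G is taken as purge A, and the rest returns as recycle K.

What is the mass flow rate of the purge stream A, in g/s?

825.7 g/s

N2 enters only via V and leaves only via the purge: 1940×0.282 = 0.317×(N2 in G), and the absorber passes all N2, so N2 in Q = N2 in G = 1725.8 g/s.
SO2 in Q: m_A = 1940×0.718 + (1−0.317)·(1−0.559)·m_A, so m_A = 1392.9/0.6988 = 1993.3 g/s.
G = (1−0.559)×1993.3 + 1725.8 = 2604.9 g/s.
Purge A = 0.317×2604.9 = 825.74 g/s.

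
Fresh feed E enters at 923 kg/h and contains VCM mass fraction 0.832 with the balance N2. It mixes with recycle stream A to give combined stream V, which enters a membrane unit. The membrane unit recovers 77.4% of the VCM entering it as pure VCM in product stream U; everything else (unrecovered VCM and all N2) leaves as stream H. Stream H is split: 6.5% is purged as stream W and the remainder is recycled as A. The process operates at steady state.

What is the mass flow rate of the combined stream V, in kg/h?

N2 enters only via E and leaves only via the purge: 923×0.168 = 0.065×(N2 in H), and the membrane unit passes all N2, so N2 in V = N2 in H = 2385.6 kg/h.
VCM in V: m_A = 923×0.832 + (1−0.065)·(1−0.774)·m_A, so m_A = 767.94/0.7887 = 973.69 kg/h.
V = 973.69 + 2385.6 = 3359.3 kg/h.

3359 kg/h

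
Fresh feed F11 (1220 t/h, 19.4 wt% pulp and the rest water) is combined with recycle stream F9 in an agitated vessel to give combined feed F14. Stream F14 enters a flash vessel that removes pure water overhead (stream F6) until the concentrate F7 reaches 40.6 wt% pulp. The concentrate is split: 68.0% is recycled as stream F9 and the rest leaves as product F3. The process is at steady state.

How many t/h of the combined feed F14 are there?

Overall pulp balance (none leaves overhead): pulp in fresh feed = pulp in product, i.e. 1220×0.194 = (1−0.680)·F7·0.406.
F7 = 236.68/(0.406×0.320) = 1821.7 t/h.
Recycle F9 = 0.680×1821.7 = 1238.8 t/h.
Combined feed F14 = 1220 + 1238.8 = 2458.8 t/h.

2459 t/h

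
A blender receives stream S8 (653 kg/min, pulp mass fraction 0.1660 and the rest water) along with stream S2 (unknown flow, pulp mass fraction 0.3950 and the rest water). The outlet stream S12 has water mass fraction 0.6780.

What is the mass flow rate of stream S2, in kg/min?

1395 kg/min

Let S2 be the unknown flow. Total out = 653 + S2.
water balance: 544.6 + 0.605·S2 = 0.678·(653 + S2)
(0.605 − 0.678)·S2 = 0.678×653 − 544.6 = -101.87
S2 = -101.87 / -0.073 = 1395.5 kg/min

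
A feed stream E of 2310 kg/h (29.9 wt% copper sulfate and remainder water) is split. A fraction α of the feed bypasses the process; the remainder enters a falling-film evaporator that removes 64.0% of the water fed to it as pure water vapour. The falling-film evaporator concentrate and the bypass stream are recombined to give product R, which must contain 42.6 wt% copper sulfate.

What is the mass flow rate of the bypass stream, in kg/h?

775 kg/h

All 2310×0.299 = 690.69 kg/h of copper sulfate reaches R, so R = 690.69/0.426 = 1621.3 kg/h and vapour = 688.66 kg/h.
The evaporator receives (1−α)·2310 of feed at 0.701 water and removes 0.640 of that water:
0.640×0.701×(1−α)×2310 = 688.66
(1−α) = 688.66/1036.4 = 0.6645;  α = 0.3355.
Bypass flow = 0.3355×2310 = 775 kg/h.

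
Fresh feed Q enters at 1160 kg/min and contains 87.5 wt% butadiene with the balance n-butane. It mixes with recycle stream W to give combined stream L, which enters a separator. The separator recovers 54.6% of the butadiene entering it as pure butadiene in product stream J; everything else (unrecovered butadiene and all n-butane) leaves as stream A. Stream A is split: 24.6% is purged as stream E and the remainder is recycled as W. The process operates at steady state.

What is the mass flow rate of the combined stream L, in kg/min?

2133 kg/min

n-butane enters only via Q and leaves only via the purge: 1160×0.125 = 0.246×(n-butane in A), and the separator passes all n-butane, so n-butane in L = n-butane in A = 589.43 kg/min.
butadiene in L: m_A = 1160×0.875 + (1−0.246)·(1−0.546)·m_A, so m_A = 1015/0.6577 = 1543.3 kg/min.
L = 1543.3 + 589.43 = 2132.7 kg/min.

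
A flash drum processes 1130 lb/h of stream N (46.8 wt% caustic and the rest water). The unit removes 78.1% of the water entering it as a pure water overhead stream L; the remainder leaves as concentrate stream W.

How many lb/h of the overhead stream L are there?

water entering = 1130×0.532 = 601.16 lb/h; overhead removed = 0.781×601.16 = 469.51 lb/h.

469.5 lb/h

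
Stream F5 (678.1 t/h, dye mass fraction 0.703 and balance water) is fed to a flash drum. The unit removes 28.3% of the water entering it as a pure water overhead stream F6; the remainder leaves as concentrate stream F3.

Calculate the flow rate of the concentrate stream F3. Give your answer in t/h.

621.1 t/h

water entering = 678.1×0.297 = 201.4 t/h; overhead removed = 0.283×201.4 = 56.995 t/h.
Concentrate = 678.1 − 56.995 = 621.11 t/h.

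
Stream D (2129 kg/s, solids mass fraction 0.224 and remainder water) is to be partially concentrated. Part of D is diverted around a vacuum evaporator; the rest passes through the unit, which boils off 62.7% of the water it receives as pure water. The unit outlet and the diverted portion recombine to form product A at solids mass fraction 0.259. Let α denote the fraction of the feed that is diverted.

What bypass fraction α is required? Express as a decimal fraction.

All 2129×0.224 = 476.9 kg/s of solids reaches A, so A = 476.9/0.259 = 1841.3 kg/s and vapour = 287.7 kg/s.
The evaporator receives (1−α)·2129 of feed at 0.776 water and removes 0.627 of that water:
0.627×0.776×(1−α)×2129 = 287.7
(1−α) = 287.7/1035.9 = 0.2777;  α = 0.7223.

0.722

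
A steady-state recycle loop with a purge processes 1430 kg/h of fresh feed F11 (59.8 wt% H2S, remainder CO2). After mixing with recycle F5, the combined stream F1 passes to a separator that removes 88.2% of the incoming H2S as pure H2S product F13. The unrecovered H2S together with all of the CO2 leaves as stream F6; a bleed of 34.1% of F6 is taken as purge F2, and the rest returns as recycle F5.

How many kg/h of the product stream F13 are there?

H2S in F1: m_A = 1430×0.598 + (1−0.341)·(1−0.882)·m_A, so m_A = 855.14/0.9222 = 927.24 kg/h.
Product F13 = 0.882×927.24 = 817.83 kg/h.

817.8 kg/h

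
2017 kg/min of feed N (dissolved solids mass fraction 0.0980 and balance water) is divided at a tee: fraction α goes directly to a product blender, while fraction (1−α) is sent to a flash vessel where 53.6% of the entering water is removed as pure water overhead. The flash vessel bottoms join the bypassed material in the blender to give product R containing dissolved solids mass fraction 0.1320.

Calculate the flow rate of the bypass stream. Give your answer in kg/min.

All 2017×0.098 = 197.67 kg/min of dissolved solids reaches R, so R = 197.67/0.132 = 1497.5 kg/min and vapour = 519.53 kg/min.
The evaporator receives (1−α)·2017 of feed at 0.902 water and removes 0.536 of that water:
0.536×0.902×(1−α)×2017 = 519.53
(1−α) = 519.53/975.16 = 0.5328;  α = 0.4672.
Bypass flow = 0.4672×2017 = 942.42 kg/min.

942.4 kg/min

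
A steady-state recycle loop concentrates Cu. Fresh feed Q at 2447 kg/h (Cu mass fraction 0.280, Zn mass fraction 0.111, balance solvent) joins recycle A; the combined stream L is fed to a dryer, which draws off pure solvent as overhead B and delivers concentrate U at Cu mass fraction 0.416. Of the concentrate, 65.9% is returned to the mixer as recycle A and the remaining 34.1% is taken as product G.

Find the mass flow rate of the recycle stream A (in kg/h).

Overall Cu balance (none leaves overhead): Cu in fresh feed = Cu in product, i.e. 2447×0.280 = (1−0.659)·U·0.416.
U = 685.16/(0.416×0.341) = 4830 kg/h.
Recycle A = 0.659×4830 = 3182.9 kg/h.

3183 kg/h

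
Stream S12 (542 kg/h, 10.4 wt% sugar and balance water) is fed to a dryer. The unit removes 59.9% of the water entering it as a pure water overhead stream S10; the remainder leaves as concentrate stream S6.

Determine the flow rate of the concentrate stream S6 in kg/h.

251.1 kg/h

water entering = 542×0.896 = 485.63 kg/h; overhead removed = 0.599×485.63 = 290.89 kg/h.
Concentrate = 542 − 290.89 = 251.11 kg/h.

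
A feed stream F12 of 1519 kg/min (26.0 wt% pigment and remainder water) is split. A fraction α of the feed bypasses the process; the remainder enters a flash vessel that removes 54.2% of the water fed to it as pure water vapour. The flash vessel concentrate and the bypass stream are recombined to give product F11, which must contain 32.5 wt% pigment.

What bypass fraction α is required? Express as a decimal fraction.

All 1519×0.260 = 394.94 kg/min of pigment reaches F11, so F11 = 394.94/0.325 = 1215.2 kg/min and vapour = 303.8 kg/min.
The evaporator receives (1−α)·1519 of feed at 0.740 water and removes 0.542 of that water:
0.542×0.740×(1−α)×1519 = 303.8
(1−α) = 303.8/609.24 = 0.4987;  α = 0.5013.

0.501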